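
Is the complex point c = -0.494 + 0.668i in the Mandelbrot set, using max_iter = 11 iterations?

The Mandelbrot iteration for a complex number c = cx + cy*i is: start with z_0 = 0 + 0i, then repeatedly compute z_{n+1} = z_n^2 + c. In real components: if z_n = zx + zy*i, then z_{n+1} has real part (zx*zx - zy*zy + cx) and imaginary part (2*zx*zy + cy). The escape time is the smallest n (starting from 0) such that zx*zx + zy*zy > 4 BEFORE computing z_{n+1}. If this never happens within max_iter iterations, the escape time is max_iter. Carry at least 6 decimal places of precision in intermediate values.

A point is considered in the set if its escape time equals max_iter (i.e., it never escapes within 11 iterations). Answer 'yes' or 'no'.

z_0 = 0 + 0i, c = -0.4940 + 0.6680i
Iter 1: z = -0.4940 + 0.6680i, |z|^2 = 0.6903
Iter 2: z = -0.6962 + 0.0080i, |z|^2 = 0.4847
Iter 3: z = -0.0094 + 0.6568i, |z|^2 = 0.4315
Iter 4: z = -0.9253 + 0.6557i, |z|^2 = 1.2862
Iter 5: z = -0.0676 + -0.5454i, |z|^2 = 0.3021
Iter 6: z = -0.7869 + 0.7418i, |z|^2 = 1.1695
Iter 7: z = -0.4250 + -0.4995i, |z|^2 = 0.4301
Iter 8: z = -0.5629 + 1.0925i, |z|^2 = 1.5104
Iter 9: z = -1.3708 + -0.5619i, |z|^2 = 2.1947
Iter 10: z = 1.0693 + 2.2084i, |z|^2 = 6.0204
Escaped at iteration 10

Answer: no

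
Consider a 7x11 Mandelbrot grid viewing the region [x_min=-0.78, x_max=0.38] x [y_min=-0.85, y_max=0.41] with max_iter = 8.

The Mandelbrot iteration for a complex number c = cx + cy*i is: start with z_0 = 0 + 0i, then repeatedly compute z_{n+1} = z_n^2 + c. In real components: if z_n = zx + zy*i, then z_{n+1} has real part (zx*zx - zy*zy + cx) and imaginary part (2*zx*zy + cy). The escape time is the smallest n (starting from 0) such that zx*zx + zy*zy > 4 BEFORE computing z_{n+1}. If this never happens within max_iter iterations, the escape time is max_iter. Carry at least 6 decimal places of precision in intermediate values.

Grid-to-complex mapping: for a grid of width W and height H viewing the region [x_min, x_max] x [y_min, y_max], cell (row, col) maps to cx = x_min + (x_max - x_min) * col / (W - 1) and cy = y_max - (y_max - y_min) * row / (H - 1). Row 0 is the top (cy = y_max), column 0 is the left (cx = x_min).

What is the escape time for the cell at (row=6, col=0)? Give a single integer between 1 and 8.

Answer: 8

Derivation:
z_0 = 0 + 0i, c = -0.7800 + -0.3460i
Iter 1: z = -0.7800 + -0.3460i, |z|^2 = 0.7281
Iter 2: z = -0.2913 + 0.1938i, |z|^2 = 0.1224
Iter 3: z = -0.7327 + -0.4589i, |z|^2 = 0.7474
Iter 4: z = -0.4538 + 0.3264i, |z|^2 = 0.3125
Iter 5: z = -0.6807 + -0.6423i, |z|^2 = 0.8758
Iter 6: z = -0.7292 + 0.5283i, |z|^2 = 0.8108
Iter 7: z = -0.5274 + -1.1165i, |z|^2 = 1.5247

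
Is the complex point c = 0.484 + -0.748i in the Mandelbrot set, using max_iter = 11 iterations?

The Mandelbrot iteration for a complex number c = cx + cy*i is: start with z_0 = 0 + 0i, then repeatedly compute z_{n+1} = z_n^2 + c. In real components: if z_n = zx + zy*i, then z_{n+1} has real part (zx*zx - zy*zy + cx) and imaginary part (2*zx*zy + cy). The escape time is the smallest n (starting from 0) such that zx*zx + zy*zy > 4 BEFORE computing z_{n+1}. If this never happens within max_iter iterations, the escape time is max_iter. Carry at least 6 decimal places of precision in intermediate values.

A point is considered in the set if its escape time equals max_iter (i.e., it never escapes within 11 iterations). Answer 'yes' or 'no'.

Answer: no

Derivation:
z_0 = 0 + 0i, c = 0.4840 + -0.7480i
Iter 1: z = 0.4840 + -0.7480i, |z|^2 = 0.7938
Iter 2: z = 0.1588 + -1.4721i, |z|^2 = 2.1922
Iter 3: z = -1.6578 + -1.2154i, |z|^2 = 4.2254
Escaped at iteration 3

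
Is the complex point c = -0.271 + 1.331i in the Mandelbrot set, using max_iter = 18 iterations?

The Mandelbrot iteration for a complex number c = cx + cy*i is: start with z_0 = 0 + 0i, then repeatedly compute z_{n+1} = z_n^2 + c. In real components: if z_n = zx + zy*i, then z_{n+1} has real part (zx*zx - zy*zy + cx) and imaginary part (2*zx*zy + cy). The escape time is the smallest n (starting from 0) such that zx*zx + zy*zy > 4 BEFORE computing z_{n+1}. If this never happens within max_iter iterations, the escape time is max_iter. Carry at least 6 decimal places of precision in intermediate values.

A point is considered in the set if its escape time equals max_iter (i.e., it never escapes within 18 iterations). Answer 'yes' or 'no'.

z_0 = 0 + 0i, c = -0.2710 + 1.3310i
Iter 1: z = -0.2710 + 1.3310i, |z|^2 = 1.8450
Iter 2: z = -1.9691 + 0.6096i, |z|^2 = 4.2490
Escaped at iteration 2

Answer: no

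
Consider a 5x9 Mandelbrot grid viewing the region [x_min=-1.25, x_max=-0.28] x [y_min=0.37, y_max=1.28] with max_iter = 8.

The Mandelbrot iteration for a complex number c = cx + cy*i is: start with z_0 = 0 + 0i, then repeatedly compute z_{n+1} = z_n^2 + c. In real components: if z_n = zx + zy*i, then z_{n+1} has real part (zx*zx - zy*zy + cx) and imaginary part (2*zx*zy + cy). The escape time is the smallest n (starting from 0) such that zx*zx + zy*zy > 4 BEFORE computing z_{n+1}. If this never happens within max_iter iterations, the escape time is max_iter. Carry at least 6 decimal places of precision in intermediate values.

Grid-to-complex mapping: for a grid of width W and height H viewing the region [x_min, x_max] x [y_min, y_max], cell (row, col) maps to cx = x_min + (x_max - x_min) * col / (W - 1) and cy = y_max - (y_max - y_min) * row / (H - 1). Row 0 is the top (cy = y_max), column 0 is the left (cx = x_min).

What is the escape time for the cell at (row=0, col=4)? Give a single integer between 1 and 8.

z_0 = 0 + 0i, c = -0.2800 + 1.2800i
Iter 1: z = -0.2800 + 1.2800i, |z|^2 = 1.7168
Iter 2: z = -1.8400 + 0.5632i, |z|^2 = 3.7028
Iter 3: z = 2.7884 + -0.7926i, |z|^2 = 8.4034
Escaped at iteration 3

Answer: 3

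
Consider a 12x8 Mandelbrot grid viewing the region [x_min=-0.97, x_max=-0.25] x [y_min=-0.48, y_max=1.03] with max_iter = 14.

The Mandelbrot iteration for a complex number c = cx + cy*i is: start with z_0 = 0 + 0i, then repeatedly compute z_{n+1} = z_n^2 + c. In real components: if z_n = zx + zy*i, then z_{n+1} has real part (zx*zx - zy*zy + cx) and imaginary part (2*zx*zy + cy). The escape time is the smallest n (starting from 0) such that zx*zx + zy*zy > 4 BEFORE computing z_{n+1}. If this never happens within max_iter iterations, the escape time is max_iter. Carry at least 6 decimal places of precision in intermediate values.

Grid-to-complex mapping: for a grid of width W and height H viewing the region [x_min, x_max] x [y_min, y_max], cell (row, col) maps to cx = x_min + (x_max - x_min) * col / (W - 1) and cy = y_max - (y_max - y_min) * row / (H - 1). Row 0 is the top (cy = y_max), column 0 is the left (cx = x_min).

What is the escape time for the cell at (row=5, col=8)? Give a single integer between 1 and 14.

Answer: 14

Derivation:
z_0 = 0 + 0i, c = -0.4464 + -0.0486i
Iter 1: z = -0.4464 + -0.0486i, |z|^2 = 0.2016
Iter 2: z = -0.2495 + -0.0052i, |z|^2 = 0.0623
Iter 3: z = -0.3841 + -0.0460i, |z|^2 = 0.1497
Iter 4: z = -0.3009 + -0.0133i, |z|^2 = 0.0907
Iter 5: z = -0.3560 + -0.0406i, |z|^2 = 0.1284
Iter 6: z = -0.3213 + -0.0197i, |z|^2 = 0.1036
Iter 7: z = -0.3435 + -0.0359i, |z|^2 = 0.1193
Iter 8: z = -0.3296 + -0.0239i, |z|^2 = 0.1092
Iter 9: z = -0.3383 + -0.0328i, |z|^2 = 0.1155
Iter 10: z = -0.3330 + -0.0264i, |z|^2 = 0.1116
Iter 11: z = -0.3362 + -0.0310i, |z|^2 = 0.1140
Iter 12: z = -0.3343 + -0.0277i, |z|^2 = 0.1125
Iter 13: z = -0.3354 + -0.0300i, |z|^2 = 0.1134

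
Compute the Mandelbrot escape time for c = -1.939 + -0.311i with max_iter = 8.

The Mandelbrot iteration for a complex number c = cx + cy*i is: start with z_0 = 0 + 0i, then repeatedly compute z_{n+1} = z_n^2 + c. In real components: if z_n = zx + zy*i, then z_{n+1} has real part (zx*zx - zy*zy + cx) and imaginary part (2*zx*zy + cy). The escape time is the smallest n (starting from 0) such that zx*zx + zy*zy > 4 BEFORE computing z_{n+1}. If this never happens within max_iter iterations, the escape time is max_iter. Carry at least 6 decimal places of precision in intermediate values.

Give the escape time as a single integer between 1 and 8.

Answer: 3

Derivation:
z_0 = 0 + 0i, c = -1.9390 + -0.3110i
Iter 1: z = -1.9390 + -0.3110i, |z|^2 = 3.8564
Iter 2: z = 1.7240 + 0.8951i, |z|^2 = 3.7733
Iter 3: z = 0.2320 + 2.7752i, |z|^2 = 7.7554
Escaped at iteration 3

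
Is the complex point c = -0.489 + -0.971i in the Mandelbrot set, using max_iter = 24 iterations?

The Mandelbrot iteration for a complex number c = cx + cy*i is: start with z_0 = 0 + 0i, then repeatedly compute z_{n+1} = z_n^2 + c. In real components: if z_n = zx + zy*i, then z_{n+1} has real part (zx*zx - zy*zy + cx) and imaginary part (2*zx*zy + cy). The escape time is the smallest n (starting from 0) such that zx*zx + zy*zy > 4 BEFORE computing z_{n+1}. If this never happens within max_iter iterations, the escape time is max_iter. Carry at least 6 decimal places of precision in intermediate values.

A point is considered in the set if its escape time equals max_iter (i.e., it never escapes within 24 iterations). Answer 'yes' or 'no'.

Answer: no

Derivation:
z_0 = 0 + 0i, c = -0.4890 + -0.9710i
Iter 1: z = -0.4890 + -0.9710i, |z|^2 = 1.1820
Iter 2: z = -1.1927 + -0.0214i, |z|^2 = 1.4230
Iter 3: z = 0.9331 + -0.9200i, |z|^2 = 1.7172
Iter 4: z = -0.4648 + -2.6880i, |z|^2 = 7.4415
Escaped at iteration 4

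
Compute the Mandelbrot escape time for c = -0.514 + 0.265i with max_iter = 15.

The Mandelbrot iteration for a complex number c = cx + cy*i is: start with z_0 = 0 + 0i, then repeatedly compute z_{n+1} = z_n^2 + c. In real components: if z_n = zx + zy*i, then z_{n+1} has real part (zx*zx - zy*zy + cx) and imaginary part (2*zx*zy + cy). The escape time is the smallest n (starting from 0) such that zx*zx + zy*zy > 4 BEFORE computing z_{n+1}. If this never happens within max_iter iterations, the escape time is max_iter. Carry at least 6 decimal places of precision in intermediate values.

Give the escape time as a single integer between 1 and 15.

z_0 = 0 + 0i, c = -0.5140 + 0.2650i
Iter 1: z = -0.5140 + 0.2650i, |z|^2 = 0.3344
Iter 2: z = -0.3200 + -0.0074i, |z|^2 = 0.1025
Iter 3: z = -0.4116 + 0.2697i, |z|^2 = 0.2422
Iter 4: z = -0.4173 + 0.0429i, |z|^2 = 0.1760
Iter 5: z = -0.3417 + 0.2292i, |z|^2 = 0.1693
Iter 6: z = -0.4498 + 0.1084i, |z|^2 = 0.2140
Iter 7: z = -0.3235 + 0.1675i, |z|^2 = 0.1327
Iter 8: z = -0.4374 + 0.1566i, |z|^2 = 0.2159
Iter 9: z = -0.3472 + 0.1280i, |z|^2 = 0.1369
Iter 10: z = -0.4098 + 0.1761i, |z|^2 = 0.1990
Iter 11: z = -0.3771 + 0.1206i, |z|^2 = 0.1567
Iter 12: z = -0.3864 + 0.1740i, |z|^2 = 0.1796
Iter 13: z = -0.3950 + 0.1305i, |z|^2 = 0.1731
Iter 14: z = -0.3750 + 0.1619i, |z|^2 = 0.1668

Answer: 15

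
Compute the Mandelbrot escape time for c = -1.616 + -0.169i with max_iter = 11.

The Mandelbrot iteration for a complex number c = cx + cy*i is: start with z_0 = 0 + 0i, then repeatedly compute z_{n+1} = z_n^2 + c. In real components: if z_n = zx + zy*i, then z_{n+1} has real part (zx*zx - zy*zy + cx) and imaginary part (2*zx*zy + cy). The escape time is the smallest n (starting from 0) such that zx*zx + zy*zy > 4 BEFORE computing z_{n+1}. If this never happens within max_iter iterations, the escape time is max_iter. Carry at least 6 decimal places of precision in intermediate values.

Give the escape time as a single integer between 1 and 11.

z_0 = 0 + 0i, c = -1.6160 + -0.1690i
Iter 1: z = -1.6160 + -0.1690i, |z|^2 = 2.6400
Iter 2: z = 0.9669 + 0.3772i, |z|^2 = 1.0772
Iter 3: z = -0.8234 + 0.5604i, |z|^2 = 0.9921
Iter 4: z = -1.2521 + -1.0919i, |z|^2 = 2.7601
Iter 5: z = -1.2405 + 2.5654i, |z|^2 = 8.1204
Escaped at iteration 5

Answer: 5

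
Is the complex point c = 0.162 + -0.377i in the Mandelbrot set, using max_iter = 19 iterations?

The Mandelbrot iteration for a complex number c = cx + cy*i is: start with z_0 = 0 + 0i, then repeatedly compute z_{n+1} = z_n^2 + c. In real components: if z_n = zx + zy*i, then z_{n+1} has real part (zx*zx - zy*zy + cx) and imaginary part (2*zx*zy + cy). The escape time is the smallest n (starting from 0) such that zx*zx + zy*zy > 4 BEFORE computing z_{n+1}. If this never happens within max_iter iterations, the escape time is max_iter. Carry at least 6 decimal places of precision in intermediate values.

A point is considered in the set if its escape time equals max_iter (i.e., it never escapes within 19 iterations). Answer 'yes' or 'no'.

Answer: yes

Derivation:
z_0 = 0 + 0i, c = 0.1620 + -0.3770i
Iter 1: z = 0.1620 + -0.3770i, |z|^2 = 0.1684
Iter 2: z = 0.0461 + -0.4991i, |z|^2 = 0.2513
Iter 3: z = -0.0850 + -0.4230i, |z|^2 = 0.1862
Iter 4: z = -0.0097 + -0.3051i, |z|^2 = 0.0932
Iter 5: z = 0.0690 + -0.3711i, |z|^2 = 0.1425
Iter 6: z = 0.0291 + -0.4282i, |z|^2 = 0.1842
Iter 7: z = -0.0205 + -0.4019i, |z|^2 = 0.1619
Iter 8: z = 0.0009 + -0.3605i, |z|^2 = 0.1300
Iter 9: z = 0.0320 + -0.3776i, |z|^2 = 0.1436
Iter 10: z = 0.0204 + -0.4012i, |z|^2 = 0.1614
Iter 11: z = 0.0015 + -0.3934i, |z|^2 = 0.1547
Iter 12: z = 0.0073 + -0.3781i, |z|^2 = 0.1430
Iter 13: z = 0.0191 + -0.3825i, |z|^2 = 0.1467
Iter 14: z = 0.0161 + -0.3916i, |z|^2 = 0.1536
Iter 15: z = 0.0089 + -0.3896i, |z|^2 = 0.1519
Iter 16: z = 0.0103 + -0.3840i, |z|^2 = 0.1475
Iter 17: z = 0.0147 + -0.3849i, |z|^2 = 0.1484
Iter 18: z = 0.0141 + -0.3883i, |z|^2 = 0.1510
Did not escape in 19 iterations → in set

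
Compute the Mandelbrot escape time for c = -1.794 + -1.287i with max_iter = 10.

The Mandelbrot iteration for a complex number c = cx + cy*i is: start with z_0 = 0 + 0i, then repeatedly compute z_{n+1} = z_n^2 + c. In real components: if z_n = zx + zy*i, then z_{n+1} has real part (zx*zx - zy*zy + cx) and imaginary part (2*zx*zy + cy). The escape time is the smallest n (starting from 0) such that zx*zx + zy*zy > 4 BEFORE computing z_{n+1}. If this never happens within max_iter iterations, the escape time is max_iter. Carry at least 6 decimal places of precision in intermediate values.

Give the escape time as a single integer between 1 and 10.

Answer: 1

Derivation:
z_0 = 0 + 0i, c = -1.7940 + -1.2870i
Iter 1: z = -1.7940 + -1.2870i, |z|^2 = 4.8748
Escaped at iteration 1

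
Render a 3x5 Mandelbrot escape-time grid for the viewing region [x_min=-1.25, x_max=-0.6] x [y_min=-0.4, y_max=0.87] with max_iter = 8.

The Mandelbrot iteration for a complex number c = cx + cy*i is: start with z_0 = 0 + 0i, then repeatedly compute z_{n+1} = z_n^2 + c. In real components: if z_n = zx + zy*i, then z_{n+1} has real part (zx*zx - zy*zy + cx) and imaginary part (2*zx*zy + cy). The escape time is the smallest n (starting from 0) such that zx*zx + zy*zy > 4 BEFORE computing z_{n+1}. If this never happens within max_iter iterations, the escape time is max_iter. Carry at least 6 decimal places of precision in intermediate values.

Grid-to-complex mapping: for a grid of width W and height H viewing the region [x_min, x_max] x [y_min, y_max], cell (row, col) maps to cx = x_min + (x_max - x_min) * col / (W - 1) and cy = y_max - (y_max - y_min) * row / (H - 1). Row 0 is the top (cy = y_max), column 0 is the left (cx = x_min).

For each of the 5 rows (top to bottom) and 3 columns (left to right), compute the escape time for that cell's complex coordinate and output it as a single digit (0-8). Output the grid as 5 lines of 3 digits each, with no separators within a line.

(row=0, col=0): c = -1.2500 + 0.8700i → escape time 3
(row=0, col=1): c = -0.9250 + 0.8700i → escape time 3
(row=0, col=2): c = -0.6000 + 0.8700i → escape time 4
(row=1, col=0): c = -1.2500 + 0.5525i → escape time 3
(row=1, col=1): c = -0.9250 + 0.5525i → escape time 5
(row=1, col=2): c = -0.6000 + 0.5525i → escape time 8
(row=2, col=0): c = -1.2500 + 0.2350i → escape time 8
(row=2, col=1): c = -0.9250 + 0.2350i → escape time 8
(row=2, col=2): c = -0.6000 + 0.2350i → escape time 8
(row=3, col=0): c = -1.2500 + -0.0825i → escape time 8
(row=3, col=1): c = -0.9250 + -0.0825i → escape time 8
(row=3, col=2): c = -0.6000 + -0.0825i → escape time 8
(row=4, col=0): c = -1.2500 + -0.4000i → escape time 8
(row=4, col=1): c = -0.9250 + -0.4000i → escape time 7
(row=4, col=2): c = -0.6000 + -0.4000i → escape time 8

Answer: 334
358
888
888
878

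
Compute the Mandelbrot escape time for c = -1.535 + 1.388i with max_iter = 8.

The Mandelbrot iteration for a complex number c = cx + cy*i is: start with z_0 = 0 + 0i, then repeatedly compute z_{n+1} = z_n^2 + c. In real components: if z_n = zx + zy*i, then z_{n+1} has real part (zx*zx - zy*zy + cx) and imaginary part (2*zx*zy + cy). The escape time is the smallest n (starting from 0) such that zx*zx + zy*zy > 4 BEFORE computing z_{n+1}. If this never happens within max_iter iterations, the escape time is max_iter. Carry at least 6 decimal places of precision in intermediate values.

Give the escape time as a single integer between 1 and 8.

Answer: 1

Derivation:
z_0 = 0 + 0i, c = -1.5350 + 1.3880i
Iter 1: z = -1.5350 + 1.3880i, |z|^2 = 4.2828
Escaped at iteration 1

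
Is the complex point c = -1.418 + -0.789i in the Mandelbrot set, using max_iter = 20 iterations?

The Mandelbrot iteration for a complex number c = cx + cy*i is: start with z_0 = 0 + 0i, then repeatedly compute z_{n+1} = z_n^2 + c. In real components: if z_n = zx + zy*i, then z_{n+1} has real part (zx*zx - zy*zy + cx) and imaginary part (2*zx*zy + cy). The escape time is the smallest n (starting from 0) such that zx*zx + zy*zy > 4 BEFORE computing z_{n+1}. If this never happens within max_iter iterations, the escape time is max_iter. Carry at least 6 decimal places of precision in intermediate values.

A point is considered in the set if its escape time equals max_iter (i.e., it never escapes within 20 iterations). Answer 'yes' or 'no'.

Answer: no

Derivation:
z_0 = 0 + 0i, c = -1.4180 + -0.7890i
Iter 1: z = -1.4180 + -0.7890i, |z|^2 = 2.6332
Iter 2: z = -0.0298 + 1.4486i, |z|^2 = 2.0993
Iter 3: z = -3.5156 + -0.8753i, |z|^2 = 13.1254
Escaped at iteration 3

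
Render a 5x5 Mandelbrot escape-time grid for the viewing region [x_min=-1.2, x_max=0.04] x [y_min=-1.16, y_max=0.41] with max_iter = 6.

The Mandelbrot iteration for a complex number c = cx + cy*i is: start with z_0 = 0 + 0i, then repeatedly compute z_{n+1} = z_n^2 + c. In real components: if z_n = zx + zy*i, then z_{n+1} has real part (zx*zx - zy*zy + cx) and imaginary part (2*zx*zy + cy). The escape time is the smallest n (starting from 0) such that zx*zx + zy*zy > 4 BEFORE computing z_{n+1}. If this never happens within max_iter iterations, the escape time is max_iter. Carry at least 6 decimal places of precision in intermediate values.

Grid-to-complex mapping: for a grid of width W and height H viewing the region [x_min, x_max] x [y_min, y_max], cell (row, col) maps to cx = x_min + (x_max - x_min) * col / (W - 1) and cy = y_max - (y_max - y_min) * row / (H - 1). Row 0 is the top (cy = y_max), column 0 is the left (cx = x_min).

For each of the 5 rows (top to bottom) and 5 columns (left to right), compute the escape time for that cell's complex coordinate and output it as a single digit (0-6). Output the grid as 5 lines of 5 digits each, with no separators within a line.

Answer: 66666
66666
66666
34566
33343

Derivation:
(row=0, col=0): c = -1.2000 + 0.4100i → escape time 6
(row=0, col=1): c = -0.8900 + 0.4100i → escape time 6
(row=0, col=2): c = -0.5800 + 0.4100i → escape time 6
(row=0, col=3): c = -0.2700 + 0.4100i → escape time 6
(row=0, col=4): c = 0.0400 + 0.4100i → escape time 6
(row=1, col=0): c = -1.2000 + 0.0175i → escape time 6
(row=1, col=1): c = -0.8900 + 0.0175i → escape time 6
(row=1, col=2): c = -0.5800 + 0.0175i → escape time 6
(row=1, col=3): c = -0.2700 + 0.0175i → escape time 6
(row=1, col=4): c = 0.0400 + 0.0175i → escape time 6
(row=2, col=0): c = -1.2000 + -0.3750i → escape time 6
(row=2, col=1): c = -0.8900 + -0.3750i → escape time 6
(row=2, col=2): c = -0.5800 + -0.3750i → escape time 6
(row=2, col=3): c = -0.2700 + -0.3750i → escape time 6
(row=2, col=4): c = 0.0400 + -0.3750i → escape time 6
(row=3, col=0): c = -1.2000 + -0.7675i → escape time 3
(row=3, col=1): c = -0.8900 + -0.7675i → escape time 4
(row=3, col=2): c = -0.5800 + -0.7675i → escape time 5
(row=3, col=3): c = -0.2700 + -0.7675i → escape time 6
(row=3, col=4): c = 0.0400 + -0.7675i → escape time 6
(row=4, col=0): c = -1.2000 + -1.1600i → escape time 3
(row=4, col=1): c = -0.8900 + -1.1600i → escape time 3
(row=4, col=2): c = -0.5800 + -1.1600i → escape time 3
(row=4, col=3): c = -0.2700 + -1.1600i → escape time 4
(row=4, col=4): c = 0.0400 + -1.1600i → escape time 3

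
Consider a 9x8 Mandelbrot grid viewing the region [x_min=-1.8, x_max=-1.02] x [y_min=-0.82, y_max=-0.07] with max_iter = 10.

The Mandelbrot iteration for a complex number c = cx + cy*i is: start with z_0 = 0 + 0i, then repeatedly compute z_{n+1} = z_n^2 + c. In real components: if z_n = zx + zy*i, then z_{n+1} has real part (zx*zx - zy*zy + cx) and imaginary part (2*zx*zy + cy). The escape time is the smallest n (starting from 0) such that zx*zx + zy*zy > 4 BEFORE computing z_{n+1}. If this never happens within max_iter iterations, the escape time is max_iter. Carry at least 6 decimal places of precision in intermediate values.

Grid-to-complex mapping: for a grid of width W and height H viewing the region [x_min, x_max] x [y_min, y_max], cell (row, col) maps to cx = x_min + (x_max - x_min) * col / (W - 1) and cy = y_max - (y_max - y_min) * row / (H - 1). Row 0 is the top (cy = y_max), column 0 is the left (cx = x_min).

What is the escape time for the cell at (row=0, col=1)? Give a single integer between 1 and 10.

Answer: 6

Derivation:
z_0 = 0 + 0i, c = -1.7025 + -0.0700i
Iter 1: z = -1.7025 + -0.0700i, |z|^2 = 2.9034
Iter 2: z = 1.1911 + 0.1684i, |z|^2 = 1.4471
Iter 3: z = -0.3121 + 0.3310i, |z|^2 = 0.2070
Iter 4: z = -1.7147 + -0.2766i, |z|^2 = 3.0167
Iter 5: z = 1.1611 + 0.8787i, |z|^2 = 2.1203
Iter 6: z = -1.1265 + 1.9705i, |z|^2 = 5.1520
Escaped at iteration 6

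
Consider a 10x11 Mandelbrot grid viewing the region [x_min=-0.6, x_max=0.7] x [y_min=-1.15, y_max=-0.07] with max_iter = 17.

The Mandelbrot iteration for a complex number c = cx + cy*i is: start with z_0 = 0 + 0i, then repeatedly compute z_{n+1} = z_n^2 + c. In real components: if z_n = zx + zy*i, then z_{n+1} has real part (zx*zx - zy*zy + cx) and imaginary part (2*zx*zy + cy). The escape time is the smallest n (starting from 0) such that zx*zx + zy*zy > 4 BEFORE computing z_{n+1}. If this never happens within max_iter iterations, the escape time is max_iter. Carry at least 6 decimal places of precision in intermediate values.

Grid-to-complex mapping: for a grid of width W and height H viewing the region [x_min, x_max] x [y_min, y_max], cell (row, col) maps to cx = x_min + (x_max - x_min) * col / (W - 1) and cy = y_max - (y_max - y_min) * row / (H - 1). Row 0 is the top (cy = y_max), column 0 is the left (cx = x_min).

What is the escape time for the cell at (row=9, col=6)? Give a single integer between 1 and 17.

Answer: 3

Derivation:
z_0 = 0 + 0i, c = 0.2667 + -1.0420i
Iter 1: z = 0.2667 + -1.0420i, |z|^2 = 1.1569
Iter 2: z = -0.7480 + -1.5977i, |z|^2 = 3.1122
Iter 3: z = -1.7266 + 1.3482i, |z|^2 = 4.7987
Escaped at iteration 3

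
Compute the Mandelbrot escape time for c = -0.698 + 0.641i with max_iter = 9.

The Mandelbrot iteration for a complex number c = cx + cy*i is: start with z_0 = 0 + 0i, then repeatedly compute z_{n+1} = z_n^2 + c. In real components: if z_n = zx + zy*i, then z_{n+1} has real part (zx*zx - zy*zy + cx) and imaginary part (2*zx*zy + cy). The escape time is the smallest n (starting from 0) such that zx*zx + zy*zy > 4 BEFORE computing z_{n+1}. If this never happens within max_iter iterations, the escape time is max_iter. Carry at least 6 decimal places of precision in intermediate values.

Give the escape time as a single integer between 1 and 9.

z_0 = 0 + 0i, c = -0.6980 + 0.6410i
Iter 1: z = -0.6980 + 0.6410i, |z|^2 = 0.8981
Iter 2: z = -0.6217 + -0.2538i, |z|^2 = 0.4509
Iter 3: z = -0.3760 + 0.9566i, |z|^2 = 1.0564
Iter 4: z = -1.4718 + -0.0783i, |z|^2 = 2.1722
Iter 5: z = 1.4620 + 0.8714i, |z|^2 = 2.8966
Iter 6: z = 0.6800 + 3.1889i, |z|^2 = 10.6314
Escaped at iteration 6

Answer: 6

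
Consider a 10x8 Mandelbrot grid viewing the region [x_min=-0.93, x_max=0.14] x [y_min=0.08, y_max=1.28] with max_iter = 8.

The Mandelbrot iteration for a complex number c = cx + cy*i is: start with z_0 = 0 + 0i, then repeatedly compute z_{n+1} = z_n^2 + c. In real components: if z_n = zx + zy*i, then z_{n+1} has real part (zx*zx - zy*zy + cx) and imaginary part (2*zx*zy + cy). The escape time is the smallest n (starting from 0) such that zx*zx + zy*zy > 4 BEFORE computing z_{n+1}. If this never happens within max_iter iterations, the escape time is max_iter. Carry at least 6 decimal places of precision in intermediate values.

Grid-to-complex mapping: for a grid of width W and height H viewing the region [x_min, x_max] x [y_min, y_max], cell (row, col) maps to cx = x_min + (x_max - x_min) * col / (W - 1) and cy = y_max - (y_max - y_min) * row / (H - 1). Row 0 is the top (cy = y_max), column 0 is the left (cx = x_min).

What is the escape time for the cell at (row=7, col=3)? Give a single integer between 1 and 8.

z_0 = 0 + 0i, c = -0.5733 + 0.0800i
Iter 1: z = -0.5733 + 0.0800i, |z|^2 = 0.3351
Iter 2: z = -0.2510 + -0.0117i, |z|^2 = 0.0631
Iter 3: z = -0.5105 + 0.0859i, |z|^2 = 0.2679
Iter 4: z = -0.3201 + -0.0077i, |z|^2 = 0.1026
Iter 5: z = -0.4709 + 0.0849i, |z|^2 = 0.2290
Iter 6: z = -0.3588 + 0.0000i, |z|^2 = 0.1287
Iter 7: z = -0.4446 + 0.0800i, |z|^2 = 0.2041

Answer: 8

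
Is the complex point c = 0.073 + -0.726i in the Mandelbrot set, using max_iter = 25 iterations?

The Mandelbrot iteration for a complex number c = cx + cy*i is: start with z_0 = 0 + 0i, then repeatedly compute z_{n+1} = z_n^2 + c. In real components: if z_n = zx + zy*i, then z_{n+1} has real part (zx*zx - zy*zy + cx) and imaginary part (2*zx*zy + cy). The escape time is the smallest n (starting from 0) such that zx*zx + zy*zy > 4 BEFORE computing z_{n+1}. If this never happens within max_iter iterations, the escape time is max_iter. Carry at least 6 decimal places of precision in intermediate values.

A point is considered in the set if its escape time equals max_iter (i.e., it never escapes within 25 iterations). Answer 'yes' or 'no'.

Answer: no

Derivation:
z_0 = 0 + 0i, c = 0.0730 + -0.7260i
Iter 1: z = 0.0730 + -0.7260i, |z|^2 = 0.5324
Iter 2: z = -0.4487 + -0.8320i, |z|^2 = 0.8936
Iter 3: z = -0.4178 + 0.0207i, |z|^2 = 0.1750
Iter 4: z = 0.2472 + -0.7433i, |z|^2 = 0.6136
Iter 5: z = -0.4184 + -1.0934i, |z|^2 = 1.3707
Iter 6: z = -0.9475 + 0.1890i, |z|^2 = 0.9336
Iter 7: z = 0.9351 + -1.0842i, |z|^2 = 2.0499
Iter 8: z = -0.2281 + -2.7537i, |z|^2 = 7.6348
Escaped at iteration 8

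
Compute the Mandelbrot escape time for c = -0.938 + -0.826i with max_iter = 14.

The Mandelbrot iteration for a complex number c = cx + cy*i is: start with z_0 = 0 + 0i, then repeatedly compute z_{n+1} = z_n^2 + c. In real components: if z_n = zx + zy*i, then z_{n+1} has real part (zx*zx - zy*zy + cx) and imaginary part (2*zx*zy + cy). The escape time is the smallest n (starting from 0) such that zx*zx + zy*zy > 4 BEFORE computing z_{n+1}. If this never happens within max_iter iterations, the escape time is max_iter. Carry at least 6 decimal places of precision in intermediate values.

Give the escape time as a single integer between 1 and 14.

z_0 = 0 + 0i, c = -0.9380 + -0.8260i
Iter 1: z = -0.9380 + -0.8260i, |z|^2 = 1.5621
Iter 2: z = -0.7404 + 0.7236i, |z|^2 = 1.0718
Iter 3: z = -0.9133 + -1.8975i, |z|^2 = 4.4347
Escaped at iteration 3

Answer: 3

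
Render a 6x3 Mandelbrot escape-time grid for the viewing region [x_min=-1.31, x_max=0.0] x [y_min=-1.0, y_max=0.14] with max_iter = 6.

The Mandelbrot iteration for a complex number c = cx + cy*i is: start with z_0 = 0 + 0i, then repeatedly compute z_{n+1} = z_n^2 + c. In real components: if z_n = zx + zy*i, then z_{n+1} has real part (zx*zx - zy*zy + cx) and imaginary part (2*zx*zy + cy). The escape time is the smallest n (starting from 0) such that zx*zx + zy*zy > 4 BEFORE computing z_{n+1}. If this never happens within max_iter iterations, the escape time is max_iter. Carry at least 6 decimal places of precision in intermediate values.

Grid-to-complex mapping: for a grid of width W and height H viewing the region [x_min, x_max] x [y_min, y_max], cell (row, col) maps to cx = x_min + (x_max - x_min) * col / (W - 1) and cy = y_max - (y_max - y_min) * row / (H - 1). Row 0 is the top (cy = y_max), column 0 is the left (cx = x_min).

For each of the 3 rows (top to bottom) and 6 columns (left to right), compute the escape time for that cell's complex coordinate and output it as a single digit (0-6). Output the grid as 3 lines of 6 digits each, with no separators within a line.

Answer: 666666
666666
333466

Derivation:
(row=0, col=0): c = -1.3100 + 0.1400i → escape time 6
(row=0, col=1): c = -1.0480 + 0.1400i → escape time 6
(row=0, col=2): c = -0.7860 + 0.1400i → escape time 6
(row=0, col=3): c = -0.5240 + 0.1400i → escape time 6
(row=0, col=4): c = -0.2620 + 0.1400i → escape time 6
(row=0, col=5): c = 0.0000 + 0.1400i → escape time 6
(row=1, col=0): c = -1.3100 + -0.4300i → escape time 6
(row=1, col=1): c = -1.0480 + -0.4300i → escape time 6
(row=1, col=2): c = -0.7860 + -0.4300i → escape time 6
(row=1, col=3): c = -0.5240 + -0.4300i → escape time 6
(row=1, col=4): c = -0.2620 + -0.4300i → escape time 6
(row=1, col=5): c = 0.0000 + -0.4300i → escape time 6
(row=2, col=0): c = -1.3100 + -1.0000i → escape time 3
(row=2, col=1): c = -1.0480 + -1.0000i → escape time 3
(row=2, col=2): c = -0.7860 + -1.0000i → escape time 3
(row=2, col=3): c = -0.5240 + -1.0000i → escape time 4
(row=2, col=4): c = -0.2620 + -1.0000i → escape time 6
(row=2, col=5): c = 0.0000 + -1.0000i → escape time 6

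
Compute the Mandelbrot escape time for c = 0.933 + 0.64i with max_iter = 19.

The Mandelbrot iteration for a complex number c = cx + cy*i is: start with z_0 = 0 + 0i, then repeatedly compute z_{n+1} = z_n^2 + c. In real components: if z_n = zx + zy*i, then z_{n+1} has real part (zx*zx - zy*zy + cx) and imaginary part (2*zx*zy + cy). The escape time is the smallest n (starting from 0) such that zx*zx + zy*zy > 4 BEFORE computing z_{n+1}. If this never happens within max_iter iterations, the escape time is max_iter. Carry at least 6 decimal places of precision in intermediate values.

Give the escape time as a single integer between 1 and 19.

z_0 = 0 + 0i, c = 0.9330 + 0.6400i
Iter 1: z = 0.9330 + 0.6400i, |z|^2 = 1.2801
Iter 2: z = 1.3939 + 1.8342i, |z|^2 = 5.3074
Escaped at iteration 2

Answer: 2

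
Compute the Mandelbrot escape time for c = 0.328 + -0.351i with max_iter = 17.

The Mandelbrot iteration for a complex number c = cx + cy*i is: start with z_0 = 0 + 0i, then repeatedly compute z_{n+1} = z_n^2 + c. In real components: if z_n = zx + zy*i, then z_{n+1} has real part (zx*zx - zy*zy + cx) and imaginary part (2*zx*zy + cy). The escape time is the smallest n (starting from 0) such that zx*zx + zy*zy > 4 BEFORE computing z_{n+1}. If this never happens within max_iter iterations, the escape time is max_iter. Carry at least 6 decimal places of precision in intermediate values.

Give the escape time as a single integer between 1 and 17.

z_0 = 0 + 0i, c = 0.3280 + -0.3510i
Iter 1: z = 0.3280 + -0.3510i, |z|^2 = 0.2308
Iter 2: z = 0.3124 + -0.5813i, |z|^2 = 0.4354
Iter 3: z = 0.0877 + -0.7141i, |z|^2 = 0.5177
Iter 4: z = -0.1743 + -0.4763i, |z|^2 = 0.2572
Iter 5: z = 0.1315 + -0.1850i, |z|^2 = 0.0515
Iter 6: z = 0.3111 + -0.3997i, |z|^2 = 0.2565
Iter 7: z = 0.2651 + -0.5997i, |z|^2 = 0.4298
Iter 8: z = 0.0387 + -0.6689i, |z|^2 = 0.4489
Iter 9: z = -0.1179 + -0.4027i, |z|^2 = 0.1761
Iter 10: z = 0.1797 + -0.2560i, |z|^2 = 0.0978
Iter 11: z = 0.2947 + -0.4430i, |z|^2 = 0.2831
Iter 12: z = 0.2186 + -0.6122i, |z|^2 = 0.4225
Iter 13: z = 0.0010 + -0.6186i, |z|^2 = 0.3827
Iter 14: z = -0.0547 + -0.3523i, |z|^2 = 0.1271
Iter 15: z = 0.2069 + -0.3124i, |z|^2 = 0.1404
Iter 16: z = 0.2732 + -0.4803i, |z|^2 = 0.3053

Answer: 17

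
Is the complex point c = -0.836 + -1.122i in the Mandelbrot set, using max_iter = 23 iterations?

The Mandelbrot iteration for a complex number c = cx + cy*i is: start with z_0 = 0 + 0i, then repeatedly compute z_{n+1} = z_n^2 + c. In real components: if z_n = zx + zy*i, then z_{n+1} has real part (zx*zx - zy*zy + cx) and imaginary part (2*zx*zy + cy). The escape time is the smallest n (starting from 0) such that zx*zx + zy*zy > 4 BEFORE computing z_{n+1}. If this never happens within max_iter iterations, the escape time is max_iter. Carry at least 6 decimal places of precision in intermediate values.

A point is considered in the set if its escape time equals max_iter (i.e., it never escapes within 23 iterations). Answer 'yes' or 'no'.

z_0 = 0 + 0i, c = -0.8360 + -1.1220i
Iter 1: z = -0.8360 + -1.1220i, |z|^2 = 1.9578
Iter 2: z = -1.3960 + 0.7540i, |z|^2 = 2.5173
Iter 3: z = 0.5443 + -3.2271i, |z|^2 = 10.7105
Escaped at iteration 3

Answer: no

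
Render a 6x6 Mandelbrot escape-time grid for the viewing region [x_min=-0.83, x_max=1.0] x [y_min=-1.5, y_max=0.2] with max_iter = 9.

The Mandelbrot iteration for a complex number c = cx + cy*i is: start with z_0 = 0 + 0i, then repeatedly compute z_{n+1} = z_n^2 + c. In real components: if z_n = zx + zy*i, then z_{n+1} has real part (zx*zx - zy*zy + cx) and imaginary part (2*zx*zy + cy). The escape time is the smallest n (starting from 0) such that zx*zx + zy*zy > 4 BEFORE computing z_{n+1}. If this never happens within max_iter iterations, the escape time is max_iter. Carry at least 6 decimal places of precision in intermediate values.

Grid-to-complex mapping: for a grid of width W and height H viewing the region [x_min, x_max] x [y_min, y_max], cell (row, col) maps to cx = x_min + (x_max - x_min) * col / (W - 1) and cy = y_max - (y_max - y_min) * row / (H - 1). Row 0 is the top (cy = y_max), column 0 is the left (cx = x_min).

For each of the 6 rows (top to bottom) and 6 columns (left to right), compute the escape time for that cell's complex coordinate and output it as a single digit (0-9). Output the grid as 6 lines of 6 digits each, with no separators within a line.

(row=0, col=0): c = -0.8300 + 0.2000i → escape time 9
(row=0, col=1): c = -0.4640 + 0.2000i → escape time 9
(row=0, col=2): c = -0.0980 + 0.2000i → escape time 9
(row=0, col=3): c = 0.2680 + 0.2000i → escape time 9
(row=0, col=4): c = 0.6340 + 0.2000i → escape time 4
(row=0, col=5): c = 1.0000 + 0.2000i → escape time 2
(row=1, col=0): c = -0.8300 + -0.1400i → escape time 9
(row=1, col=1): c = -0.4640 + -0.1400i → escape time 9
(row=1, col=2): c = -0.0980 + -0.1400i → escape time 9
(row=1, col=3): c = 0.2680 + -0.1400i → escape time 9
(row=1, col=4): c = 0.6340 + -0.1400i → escape time 4
(row=1, col=5): c = 1.0000 + -0.1400i → escape time 2
(row=2, col=0): c = -0.8300 + -0.4800i → escape time 6
(row=2, col=1): c = -0.4640 + -0.4800i → escape time 9
(row=2, col=2): c = -0.0980 + -0.4800i → escape time 9
(row=2, col=3): c = 0.2680 + -0.4800i → escape time 9
(row=2, col=4): c = 0.6340 + -0.4800i → escape time 3
(row=2, col=5): c = 1.0000 + -0.4800i → escape time 2
(row=3, col=0): c = -0.8300 + -0.8200i → escape time 4
(row=3, col=1): c = -0.4640 + -0.8200i → escape time 5
(row=3, col=2): c = -0.0980 + -0.8200i → escape time 9
(row=3, col=3): c = 0.2680 + -0.8200i → escape time 5
(row=3, col=4): c = 0.6340 + -0.8200i → escape time 3
(row=3, col=5): c = 1.0000 + -0.8200i → escape time 2
(row=4, col=0): c = -0.8300 + -1.1600i → escape time 3
(row=4, col=1): c = -0.4640 + -1.1600i → escape time 3
(row=4, col=2): c = -0.0980 + -1.1600i → escape time 4
(row=4, col=3): c = 0.2680 + -1.1600i → escape time 2
(row=4, col=4): c = 0.6340 + -1.1600i → escape time 2
(row=4, col=5): c = 1.0000 + -1.1600i → escape time 2
(row=5, col=0): c = -0.8300 + -1.5000i → escape time 2
(row=5, col=1): c = -0.4640 + -1.5000i → escape time 2
(row=5, col=2): c = -0.0980 + -1.5000i → escape time 2
(row=5, col=3): c = 0.2680 + -1.5000i → escape time 2
(row=5, col=4): c = 0.6340 + -1.5000i → escape time 2
(row=5, col=5): c = 1.0000 + -1.5000i → escape time 2

Answer: 999942
999942
699932
459532
334222
222222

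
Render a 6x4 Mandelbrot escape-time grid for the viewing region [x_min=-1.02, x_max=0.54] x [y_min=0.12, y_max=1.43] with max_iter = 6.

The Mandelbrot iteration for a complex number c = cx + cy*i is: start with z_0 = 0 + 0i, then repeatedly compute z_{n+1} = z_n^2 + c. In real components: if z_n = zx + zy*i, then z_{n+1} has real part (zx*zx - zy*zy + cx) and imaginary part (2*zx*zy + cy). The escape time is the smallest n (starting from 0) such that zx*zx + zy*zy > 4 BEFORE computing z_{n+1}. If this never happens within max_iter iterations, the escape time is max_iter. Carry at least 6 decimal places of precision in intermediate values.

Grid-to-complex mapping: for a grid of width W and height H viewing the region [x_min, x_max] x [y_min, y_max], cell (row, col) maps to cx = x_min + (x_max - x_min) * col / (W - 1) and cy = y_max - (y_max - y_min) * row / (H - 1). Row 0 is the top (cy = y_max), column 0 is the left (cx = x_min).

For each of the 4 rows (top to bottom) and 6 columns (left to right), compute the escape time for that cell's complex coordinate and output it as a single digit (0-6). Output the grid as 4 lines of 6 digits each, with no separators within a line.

(row=0, col=0): c = -1.0200 + 1.4300i → escape time 2
(row=0, col=1): c = -0.7080 + 1.4300i → escape time 2
(row=0, col=2): c = -0.3960 + 1.4300i → escape time 2
(row=0, col=3): c = -0.0840 + 1.4300i → escape time 2
(row=0, col=4): c = 0.2280 + 1.4300i → escape time 2
(row=0, col=5): c = 0.5400 + 1.4300i → escape time 2
(row=1, col=0): c = -1.0200 + 0.9933i → escape time 3
(row=1, col=1): c = -0.7080 + 0.9933i → escape time 3
(row=1, col=2): c = -0.3960 + 0.9933i → escape time 4
(row=1, col=3): c = -0.0840 + 0.9933i → escape time 6
(row=1, col=4): c = 0.2280 + 0.9933i → escape time 4
(row=1, col=5): c = 0.5400 + 0.9933i → escape time 2
(row=2, col=0): c = -1.0200 + 0.5567i → escape time 5
(row=2, col=1): c = -0.7080 + 0.5567i → escape time 6
(row=2, col=2): c = -0.3960 + 0.5567i → escape time 6
(row=2, col=3): c = -0.0840 + 0.5567i → escape time 6
(row=2, col=4): c = 0.2280 + 0.5567i → escape time 6
(row=2, col=5): c = 0.5400 + 0.5567i → escape time 4
(row=3, col=0): c = -1.0200 + 0.1200i → escape time 6
(row=3, col=1): c = -0.7080 + 0.1200i → escape time 6
(row=3, col=2): c = -0.3960 + 0.1200i → escape time 6
(row=3, col=3): c = -0.0840 + 0.1200i → escape time 6
(row=3, col=4): c = 0.2280 + 0.1200i → escape time 6
(row=3, col=5): c = 0.5400 + 0.1200i → escape time 4

Answer: 222222
334642
566664
666664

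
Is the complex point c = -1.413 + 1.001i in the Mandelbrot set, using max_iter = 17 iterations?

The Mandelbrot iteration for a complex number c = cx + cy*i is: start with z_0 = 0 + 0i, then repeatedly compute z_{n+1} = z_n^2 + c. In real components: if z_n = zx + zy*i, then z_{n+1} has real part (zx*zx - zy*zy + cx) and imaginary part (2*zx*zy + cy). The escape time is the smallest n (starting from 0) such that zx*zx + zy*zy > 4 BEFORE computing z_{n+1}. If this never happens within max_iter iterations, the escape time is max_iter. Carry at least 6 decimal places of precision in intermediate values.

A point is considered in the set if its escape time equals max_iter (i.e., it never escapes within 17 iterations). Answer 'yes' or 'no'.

z_0 = 0 + 0i, c = -1.4130 + 1.0010i
Iter 1: z = -1.4130 + 1.0010i, |z|^2 = 2.9986
Iter 2: z = -0.4184 + -1.8278i, |z|^2 = 3.5160
Iter 3: z = -4.5789 + 2.5306i, |z|^2 = 27.3701
Escaped at iteration 3

Answer: no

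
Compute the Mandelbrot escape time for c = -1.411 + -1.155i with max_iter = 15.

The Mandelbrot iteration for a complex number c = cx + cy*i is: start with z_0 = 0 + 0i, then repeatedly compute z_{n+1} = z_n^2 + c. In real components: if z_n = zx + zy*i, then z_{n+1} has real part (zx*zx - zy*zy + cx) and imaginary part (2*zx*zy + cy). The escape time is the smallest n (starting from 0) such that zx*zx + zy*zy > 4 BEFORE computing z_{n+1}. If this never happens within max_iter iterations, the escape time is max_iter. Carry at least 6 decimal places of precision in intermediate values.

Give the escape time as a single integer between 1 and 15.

Answer: 2

Derivation:
z_0 = 0 + 0i, c = -1.4110 + -1.1550i
Iter 1: z = -1.4110 + -1.1550i, |z|^2 = 3.3249
Iter 2: z = -0.7541 + 2.1044i, |z|^2 = 4.9972
Escaped at iteration 2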